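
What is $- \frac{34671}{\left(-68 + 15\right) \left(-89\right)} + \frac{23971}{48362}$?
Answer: $- \frac{1563687695}{228123554} \approx -6.8546$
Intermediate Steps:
$- \frac{34671}{\left(-68 + 15\right) \left(-89\right)} + \frac{23971}{48362} = - \frac{34671}{\left(-53\right) \left(-89\right)} + 23971 \cdot \frac{1}{48362} = - \frac{34671}{4717} + \frac{23971}{48362} = - \frac{1563687695}{228123554}$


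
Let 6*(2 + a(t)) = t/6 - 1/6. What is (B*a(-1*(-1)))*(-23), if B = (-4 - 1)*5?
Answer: -1150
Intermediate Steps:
a(t) = -73/36 + t/36 (a(t) = -2 + (t/6 - 1/6)/6 = -2 + (t*(⅙) - 1*⅙)/6 = -2 + (t/6 - ⅙)/6 = -2 + (-⅙ + t/6)/6 = -2 + (-1/36 + t/36) = -73/36 + t/36)
B = -25 (B = -5*5 = -25)
(B*a(-1*(-1)))*(-23) = -25*(-73/36 + (-1*(-1))/36)*(-23) = -25*(-73/36 + (1/36)*1)*(-23) = -25*(-73/36 + 1/36)*(-23) = -25*(-2)*(-23) = 50*(-23) = -1150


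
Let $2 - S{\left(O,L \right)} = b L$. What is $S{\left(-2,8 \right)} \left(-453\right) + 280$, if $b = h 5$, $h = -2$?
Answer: $-36866$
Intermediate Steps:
$b = -10$ ($b = \left(-2\right) 5 = -10$)
$S{\left(O,L \right)} = 2 + 10 L$ ($S{\left(O,L \right)} = 2 - - 10 L = 2 + 10 L$)
$S{\left(-2,8 \right)} \left(-453\right) + 280 = \left(2 + 10 \cdot 8\right) \left(-453\right) + 280 = \left(2 + 80\right) \left(-453\right) + 280 = 82 \left(-453\right) + 280 = -37146 + 280 = -36866$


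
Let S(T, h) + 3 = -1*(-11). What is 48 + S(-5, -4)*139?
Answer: 1160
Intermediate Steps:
S(T, h) = 8 (S(T, h) = -3 - 1*(-11) = -3 + 11 = 8)
48 + S(-5, -4)*139 = 48 + 8*139 = 48 + 1112 = 1160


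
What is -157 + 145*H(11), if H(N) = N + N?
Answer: 3033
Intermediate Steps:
H(N) = 2*N
-157 + 145*H(11) = -157 + 145*(2*11) = -157 + 145*22 = -157 + 3190 = 3033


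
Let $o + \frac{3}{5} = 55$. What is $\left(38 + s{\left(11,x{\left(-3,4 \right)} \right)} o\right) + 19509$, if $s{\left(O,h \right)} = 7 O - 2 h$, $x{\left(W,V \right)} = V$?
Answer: $\frac{116503}{5} \approx 23301.0$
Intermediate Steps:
$s{\left(O,h \right)} = - 2 h + 7 O$
$o = \frac{272}{5}$ ($o = - \frac{3}{5} + 55 = \frac{272}{5} \approx 54.4$)
$\left(38 + s{\left(11,x{\left(-3,4 \right)} \right)} o\right) + 19509 = \left(38 + \left(\left(-2\right) 4 + 7 \cdot 11\right) \frac{272}{5}\right) + 19509 = \left(38 + \left(-8 + 77\right) \frac{272}{5}\right) + 19509 = \left(38 + 69 \cdot \frac{272}{5}\right) + 19509 = \left(38 + \frac{18768}{5}\right) + 19509 = \frac{18958}{5} + 19509 = \frac{116503}{5}$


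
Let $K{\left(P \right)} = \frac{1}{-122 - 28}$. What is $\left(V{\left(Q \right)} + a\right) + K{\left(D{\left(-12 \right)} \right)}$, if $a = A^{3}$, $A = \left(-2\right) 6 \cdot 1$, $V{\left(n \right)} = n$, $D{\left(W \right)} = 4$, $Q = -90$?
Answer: $- \frac{272701}{150} \approx -1818.0$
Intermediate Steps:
$A = -12$ ($A = \left(-12\right) 1 = -12$)
$K{\left(P \right)} = - \frac{1}{150}$ ($K{\left(P \right)} = \frac{1}{-150} = - \frac{1}{150}$)
$a = -1728$ ($a = \left(-12\right)^{3} = -1728$)
$\left(V{\left(Q \right)} + a\right) + K{\left(D{\left(-12 \right)} \right)} = \left(-90 - 1728\right) - \frac{1}{150} = -1818 - \frac{1}{150} = - \frac{272701}{150}$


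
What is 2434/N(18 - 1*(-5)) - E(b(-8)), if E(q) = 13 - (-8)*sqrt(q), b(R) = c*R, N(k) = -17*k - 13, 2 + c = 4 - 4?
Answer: -10307/202 ≈ -51.025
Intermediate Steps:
c = -2 (c = -2 + (4 - 4) = -2 + 0 = -2)
N(k) = -13 - 17*k
b(R) = -2*R
E(q) = 13 + 8*sqrt(q)
2434/N(18 - 1*(-5)) - E(b(-8)) = 2434/(-13 - 17*(18 - 1*(-5))) - (13 + 8*sqrt(-2*(-8))) = 2434/(-13 - 17*(18 + 5)) - (13 + 8*sqrt(16)) = 2434/(-13 - 17*23) - (13 + 8*4) = 2434/(-13 - 391) - (13 + 32) = 2434/(-404) - 1*45 = 2434*(-1/404) - 45 = -1217/202 - 45 = -10307/202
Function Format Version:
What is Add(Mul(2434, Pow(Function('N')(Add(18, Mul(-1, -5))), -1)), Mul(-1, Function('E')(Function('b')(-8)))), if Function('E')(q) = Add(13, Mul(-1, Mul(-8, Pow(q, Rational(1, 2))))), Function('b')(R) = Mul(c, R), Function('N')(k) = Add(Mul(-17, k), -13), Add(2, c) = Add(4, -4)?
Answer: Rational(-10307, 202) ≈ -51.025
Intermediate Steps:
c = -2 (c = Add(-2, Add(4, -4)) = Add(-2, 0) = -2)
Function('N')(k) = Add(-13, Mul(-17, k))
Function('b')(R) = Mul(-2, R)
Function('E')(q) = Add(13, Mul(8, Pow(q, Rational(1, 2))))
Add(Mul(2434, Pow(Function('N')(Add(18, Mul(-1, -5))), -1)), Mul(-1, Function('E')(Function('b')(-8)))) = Add(Mul(2434, Pow(Add(-13, Mul(-17, Add(18, Mul(-1, -5)))), -1)), Mul(-1, Add(13, Mul(8, Pow(Mul(-2, -8), Rational(1, 2)))))) = Add(Mul(2434, Pow(Add(-13, Mul(-17, Add(18, 5))), -1)), Mul(-1, Add(13, Mul(8, Pow(16, Rational(1, 2)))))) = Add(Mul(2434, Pow(Add(-13, Mul(-17, 23)), -1)), Mul(-1, Add(13, Mul(8, 4)))) = Add(Mul(2434, Pow(Add(-13, -391), -1)), Mul(-1, Add(13, 32))) = Add(Mul(2434, Pow(-404, -1)), Mul(-1, 45)) = Add(Mul(2434, Rational(-1, 404)), -45) = Add(Rational(-1217, 202), -45) = Rational(-10307, 202)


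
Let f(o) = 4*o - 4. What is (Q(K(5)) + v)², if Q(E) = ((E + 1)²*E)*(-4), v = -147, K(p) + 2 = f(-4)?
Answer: 1494672921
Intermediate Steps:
f(o) = -4 + 4*o
K(p) = -22 (K(p) = -2 + (-4 + 4*(-4)) = -2 + (-4 - 16) = -2 - 20 = -22)
Q(E) = -4*E*(1 + E)² (Q(E) = ((1 + E)²*E)*(-4) = (E*(1 + E)²)*(-4) = -4*E*(1 + E)²)
(Q(K(5)) + v)² = (-4*(-22)*(1 - 22)² - 147)² = (-4*(-22)*(-21)² - 147)² = (-4*(-22)*441 - 147)² = (38808 - 147)² = 38661² = 1494672921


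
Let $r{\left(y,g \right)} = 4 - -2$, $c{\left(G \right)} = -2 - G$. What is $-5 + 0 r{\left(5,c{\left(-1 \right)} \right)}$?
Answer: $-5$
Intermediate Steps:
$r{\left(y,g \right)} = 6$ ($r{\left(y,g \right)} = 4 + 2 = 6$)
$-5 + 0 r{\left(5,c{\left(-1 \right)} \right)} = -5 + 0 \cdot 6 = -5 + 0 = -5$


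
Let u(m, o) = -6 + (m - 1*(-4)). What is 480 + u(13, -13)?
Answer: 491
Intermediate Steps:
u(m, o) = -2 + m (u(m, o) = -6 + (m + 4) = -6 + (4 + m) = -2 + m)
480 + u(13, -13) = 480 + (-2 + 13) = 480 + 11 = 491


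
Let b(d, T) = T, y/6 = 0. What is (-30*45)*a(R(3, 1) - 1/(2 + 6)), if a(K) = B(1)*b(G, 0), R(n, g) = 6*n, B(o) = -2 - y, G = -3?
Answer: 0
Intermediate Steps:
y = 0 (y = 6*0 = 0)
B(o) = -2 (B(o) = -2 - 1*0 = -2 + 0 = -2)
a(K) = 0 (a(K) = -2*0 = 0)
(-30*45)*a(R(3, 1) - 1/(2 + 6)) = -30*45*0 = -1350*0 = 0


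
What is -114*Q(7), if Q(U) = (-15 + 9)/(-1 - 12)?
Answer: -684/13 ≈ -52.615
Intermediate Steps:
Q(U) = 6/13 (Q(U) = -6/(-13) = -6*(-1/13) = 6/13)
-114*Q(7) = -114*6/13 = -684/13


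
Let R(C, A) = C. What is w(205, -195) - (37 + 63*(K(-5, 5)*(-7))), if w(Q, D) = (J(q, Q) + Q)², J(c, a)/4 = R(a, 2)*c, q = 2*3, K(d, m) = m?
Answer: 26267793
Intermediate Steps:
q = 6
J(c, a) = 4*a*c (J(c, a) = 4*(a*c) = 4*a*c)
w(Q, D) = 625*Q² (w(Q, D) = (4*Q*6 + Q)² = (24*Q + Q)² = (25*Q)² = 625*Q²)
w(205, -195) - (37 + 63*(K(-5, 5)*(-7))) = 625*205² - (37 + 63*(5*(-7))) = 625*42025 - (37 + 63*(-35)) = 26265625 - (37 - 2205) = 26265625 - 1*(-2168) = 26265625 + 2168 = 26267793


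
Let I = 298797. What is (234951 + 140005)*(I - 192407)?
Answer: 39891568840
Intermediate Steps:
(234951 + 140005)*(I - 192407) = (234951 + 140005)*(298797 - 192407) = 374956*106390 = 39891568840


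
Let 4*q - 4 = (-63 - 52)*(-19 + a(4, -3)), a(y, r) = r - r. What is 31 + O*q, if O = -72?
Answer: -39371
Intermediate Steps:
a(y, r) = 0
q = 2189/4 (q = 1 + ((-63 - 52)*(-19 + 0))/4 = 1 + (-115*(-19))/4 = 1 + (¼)*2185 = 1 + 2185/4 = 2189/4 ≈ 547.25)
31 + O*q = 31 - 72*2189/4 = 31 - 39402 = -39371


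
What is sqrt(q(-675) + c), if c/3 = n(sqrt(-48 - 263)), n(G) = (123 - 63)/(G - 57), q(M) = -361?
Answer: sqrt((20757 - 361*I*sqrt(311))/(-57 + I*sqrt(311))) ≈ 0.0234 - 19.076*I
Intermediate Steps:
n(G) = 60/(-57 + G)
c = 180/(-57 + I*sqrt(311)) (c = 3*(60/(-57 + sqrt(-48 - 263))) = 3*(60/(-57 + sqrt(-311))) = 3*(60/(-57 + I*sqrt(311))) = 180/(-57 + I*sqrt(311)) ≈ -2.882 - 0.89167*I)
sqrt(q(-675) + c) = sqrt(-361 + (-513/178 - 9*I*sqrt(311)/178)) = sqrt(-64771/178 - 9*I*sqrt(311)/178)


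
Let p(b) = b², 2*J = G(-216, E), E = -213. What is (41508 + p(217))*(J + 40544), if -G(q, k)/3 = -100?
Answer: 3605366318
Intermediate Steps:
G(q, k) = 300 (G(q, k) = -3*(-100) = 300)
J = 150 (J = (½)*300 = 150)
(41508 + p(217))*(J + 40544) = (41508 + 217²)*(150 + 40544) = (41508 + 47089)*40694 = 88597*40694 = 3605366318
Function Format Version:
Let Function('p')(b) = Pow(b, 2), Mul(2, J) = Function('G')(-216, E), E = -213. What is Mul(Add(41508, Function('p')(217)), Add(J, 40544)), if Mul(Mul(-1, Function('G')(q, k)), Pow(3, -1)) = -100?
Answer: 3605366318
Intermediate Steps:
Function('G')(q, k) = 300 (Function('G')(q, k) = Mul(-3, -100) = 300)
J = 150 (J = Mul(Rational(1, 2), 300) = 150)
Mul(Add(41508, Function('p')(217)), Add(J, 40544)) = Mul(Add(41508, Pow(217, 2)), Add(150, 40544)) = Mul(Add(41508, 47089), 40694) = Mul(88597, 40694) = 3605366318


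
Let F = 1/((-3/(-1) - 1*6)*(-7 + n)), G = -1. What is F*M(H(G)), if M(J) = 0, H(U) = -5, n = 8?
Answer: 0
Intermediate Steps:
F = -1/3 (F = 1/((-3/(-1) - 1*6)*(-7 + 8)) = 1/((-3*(-1) - 6)*1) = 1/((3 - 6)*1) = 1/(-3*1) = 1/(-3) = -1/3 ≈ -0.33333)
F*M(H(G)) = -1/3*0 = 0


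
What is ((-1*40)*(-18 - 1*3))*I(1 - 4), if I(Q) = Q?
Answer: -2520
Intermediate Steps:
((-1*40)*(-18 - 1*3))*I(1 - 4) = ((-1*40)*(-18 - 1*3))*(1 - 4) = -40*(-18 - 3)*(-3) = -40*(-21)*(-3) = 840*(-3) = -2520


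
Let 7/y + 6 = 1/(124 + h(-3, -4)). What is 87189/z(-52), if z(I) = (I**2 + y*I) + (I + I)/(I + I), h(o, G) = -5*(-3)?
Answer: 10375491/329123 ≈ 31.525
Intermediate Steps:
h(o, G) = 15
y = -139/119 (y = 7/(-6 + 1/(124 + 15)) = 7/(-6 + 1/139) = 7/(-833/139) = 7*(-139/833) = -139/119 ≈ -1.1681)
z(I) = 1 + I**2 - 139*I/119 (z(I) = (I**2 - 139*I/119) + (I + I)/(I + I) = (I**2 - 139*I/119) + (2*I)/((2*I)) = (I**2 - 139*I/119) + (2*I)*(1/(2*I)) = (I**2 - 139*I/119) + 1 = 1 + I**2 - 139*I/119)
87189/z(-52) = 87189/(1 + (-52)**2 - 139/119*(-52)) = 87189/(1 + 2704 + 7228/119) = 87189/(329123/119) = 87189*(119/329123) = 10375491/329123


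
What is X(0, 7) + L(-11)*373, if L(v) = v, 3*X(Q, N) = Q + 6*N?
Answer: -4089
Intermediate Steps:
X(Q, N) = 2*N + Q/3 (X(Q, N) = (Q + 6*N)/3 = 2*N + Q/3)
X(0, 7) + L(-11)*373 = (2*7 + (⅓)*0) - 11*373 = (14 + 0) - 4103 = 14 - 4103 = -4089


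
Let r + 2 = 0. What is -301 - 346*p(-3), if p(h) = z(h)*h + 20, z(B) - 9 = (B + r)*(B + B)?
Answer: 33261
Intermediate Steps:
r = -2 (r = -2 + 0 = -2)
z(B) = 9 + 2*B*(-2 + B) (z(B) = 9 + (B - 2)*(B + B) = 9 + (-2 + B)*(2*B) = 9 + 2*B*(-2 + B))
p(h) = 20 + h*(9 - 4*h + 2*h²) (p(h) = (9 - 4*h + 2*h²)*h + 20 = h*(9 - 4*h + 2*h²) + 20 = 20 + h*(9 - 4*h + 2*h²))
-301 - 346*p(-3) = -301 - 346*(20 - 3*(9 - 4*(-3) + 2*(-3)²)) = -301 - 346*(20 - 3*(9 + 12 + 2*9)) = -301 - 346*(20 - 3*(9 + 12 + 18)) = -301 - 346*(20 - 3*39) = -301 - 346*(20 - 117) = -301 - 346*(-97) = -301 + 33562 = 33261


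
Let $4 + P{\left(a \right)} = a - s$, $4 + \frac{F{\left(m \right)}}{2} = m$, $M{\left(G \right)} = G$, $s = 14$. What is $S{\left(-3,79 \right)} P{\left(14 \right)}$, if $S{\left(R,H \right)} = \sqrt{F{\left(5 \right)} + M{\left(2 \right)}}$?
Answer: $-8$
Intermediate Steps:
$F{\left(m \right)} = -8 + 2 m$
$S{\left(R,H \right)} = 2$ ($S{\left(R,H \right)} = \sqrt{\left(-8 + 2 \cdot 5\right) + 2} = \sqrt{\left(-8 + 10\right) + 2} = \sqrt{2 + 2} = \sqrt{4} = 2$)
$P{\left(a \right)} = -18 + a$ ($P{\left(a \right)} = -4 + \left(a - 14\right) = -4 + \left(-14 + a\right) = -18 + a$)
$S{\left(-3,79 \right)} P{\left(14 \right)} = 2 \left(-18 + 14\right) = 2 \left(-4\right) = -8$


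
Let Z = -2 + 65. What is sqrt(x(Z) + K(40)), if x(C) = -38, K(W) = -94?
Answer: 2*I*sqrt(33) ≈ 11.489*I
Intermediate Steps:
Z = 63
sqrt(x(Z) + K(40)) = sqrt(-38 - 94) = sqrt(-132) = 2*I*sqrt(33)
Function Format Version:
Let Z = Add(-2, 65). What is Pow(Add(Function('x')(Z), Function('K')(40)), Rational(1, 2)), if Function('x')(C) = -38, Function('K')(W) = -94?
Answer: Mul(2, I, Pow(33, Rational(1, 2))) ≈ Mul(11.489, I)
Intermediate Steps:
Z = 63
Pow(Add(Function('x')(Z), Function('K')(40)), Rational(1, 2)) = Pow(Add(-38, -94), Rational(1, 2)) = Pow(-132, Rational(1, 2)) = Mul(2, I, Pow(33, Rational(1, 2)))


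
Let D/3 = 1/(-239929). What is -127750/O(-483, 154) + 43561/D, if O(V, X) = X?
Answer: -114967046234/33 ≈ -3.4838e+9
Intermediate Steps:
D = -3/239929 (D = 3/(-239929) = 3*(-1/239929) = -3/239929 ≈ -1.2504e-5)
-127750/O(-483, 154) + 43561/D = -127750/154 + 43561/(-3/239929) = -127750*1/154 + 43561*(-239929/3) = -9125/11 - 10451547169/3 = -114967046234/33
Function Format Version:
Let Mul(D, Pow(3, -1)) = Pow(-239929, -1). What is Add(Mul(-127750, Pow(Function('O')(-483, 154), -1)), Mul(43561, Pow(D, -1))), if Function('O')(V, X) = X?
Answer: Rational(-114967046234, 33) ≈ -3.4838e+9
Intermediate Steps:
D = Rational(-3, 239929) (D = Mul(3, Pow(-239929, -1)) = Mul(3, Rational(-1, 239929)) = Rational(-3, 239929) ≈ -1.2504e-5)
Add(Mul(-127750, Pow(Function('O')(-483, 154), -1)), Mul(43561, Pow(D, -1))) = Add(Mul(-127750, Pow(154, -1)), Mul(43561, Pow(Rational(-3, 239929), -1))) = Add(Mul(-127750, Rational(1, 154)), Mul(43561, Rational(-239929, 3))) = Add(Rational(-9125, 11), Rational(-10451547169, 3)) = Rational(-114967046234, 33)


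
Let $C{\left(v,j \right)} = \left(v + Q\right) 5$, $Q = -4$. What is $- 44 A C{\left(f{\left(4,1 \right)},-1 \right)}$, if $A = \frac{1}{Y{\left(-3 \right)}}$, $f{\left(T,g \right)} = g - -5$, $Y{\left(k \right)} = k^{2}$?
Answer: $- \frac{440}{9} \approx -48.889$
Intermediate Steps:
$f{\left(T,g \right)} = 5 + g$ ($f{\left(T,g \right)} = g + 5 = 5 + g$)
$C{\left(v,j \right)} = -20 + 5 v$ ($C{\left(v,j \right)} = \left(v - 4\right) 5 = \left(-4 + v\right) 5 = -20 + 5 v$)
$A = \frac{1}{9}$ ($A = \frac{1}{\left(-3\right)^{2}} = \frac{1}{9} \approx 0.11111$)
$- 44 A C{\left(f{\left(4,1 \right)},-1 \right)} = \left(-44\right) \frac{1}{9} \left(-20 + 5 \left(5 + 1\right)\right) = - \frac{44 \left(-20 + 5 \cdot 6\right)}{9} = - \frac{44 \left(-20 + 30\right)}{9} = \left(- \frac{44}{9}\right) 10 = - \frac{440}{9}$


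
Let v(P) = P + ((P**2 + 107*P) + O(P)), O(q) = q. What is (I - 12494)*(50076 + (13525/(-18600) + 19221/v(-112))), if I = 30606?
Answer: 591107638876/651 ≈ 9.0800e+8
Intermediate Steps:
v(P) = P**2 + 109*P (v(P) = P + ((P**2 + 107*P) + P) = P + (P**2 + 108*P) = P**2 + 109*P)
(I - 12494)*(50076 + (13525/(-18600) + 19221/v(-112))) = (30606 - 12494)*(50076 + (13525/(-18600) + 19221/((-112*(109 - 112))))) = 18112*(50076 + (13525*(-1/18600) + 19221/((-112*(-3))))) = 18112*(50076 + (-541/744 + 19221/336)) = 18112*(50076 + (-541/744 + 19221*(1/336))) = 18112*(50076 + (-541/744 + 6407/112)) = 18112*(50076 + 588277/10416) = 18112*(522179893/10416) = 591107638876/651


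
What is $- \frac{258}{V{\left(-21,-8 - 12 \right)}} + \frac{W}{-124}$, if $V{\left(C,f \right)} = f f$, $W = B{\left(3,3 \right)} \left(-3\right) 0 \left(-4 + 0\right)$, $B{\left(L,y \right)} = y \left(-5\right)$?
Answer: $- \frac{129}{200} \approx -0.645$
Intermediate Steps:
$B{\left(L,y \right)} = - 5 y$
$W = 0$ ($W = \left(-5\right) 3 \left(-3\right) 0 \left(-4 + 0\right) = \left(-15\right) \left(-3\right) 0 \left(-4\right) = 45 \cdot 0 = 0$)
$V{\left(C,f \right)} = f^{2}$
$- \frac{258}{V{\left(-21,-8 - 12 \right)}} + \frac{W}{-124} = - \frac{258}{\left(-8 - 12\right)^{2}} + \frac{0}{-124} = - \frac{258}{\left(-8 - 12\right)^{2}} + 0 \left(- \frac{1}{124}\right) = - \frac{258}{\left(-20\right)^{2}} + 0 = - \frac{258}{400} + 0 = \left(-258\right) \frac{1}{400} + 0 = - \frac{129}{200} + 0 = - \frac{129}{200}$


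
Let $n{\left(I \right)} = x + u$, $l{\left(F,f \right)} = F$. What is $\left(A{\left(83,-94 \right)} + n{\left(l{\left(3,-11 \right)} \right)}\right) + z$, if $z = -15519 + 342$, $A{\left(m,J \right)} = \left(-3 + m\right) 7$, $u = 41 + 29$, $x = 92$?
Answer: $-14455$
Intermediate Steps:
$u = 70$
$A{\left(m,J \right)} = -21 + 7 m$
$z = -15177$
$n{\left(I \right)} = 162$ ($n{\left(I \right)} = 92 + 70 = 162$)
$\left(A{\left(83,-94 \right)} + n{\left(l{\left(3,-11 \right)} \right)}\right) + z = \left(\left(-21 + 7 \cdot 83\right) + 162\right) - 15177 = \left(\left(-21 + 581\right) + 162\right) - 15177 = \left(560 + 162\right) - 15177 = 722 - 15177 = -14455$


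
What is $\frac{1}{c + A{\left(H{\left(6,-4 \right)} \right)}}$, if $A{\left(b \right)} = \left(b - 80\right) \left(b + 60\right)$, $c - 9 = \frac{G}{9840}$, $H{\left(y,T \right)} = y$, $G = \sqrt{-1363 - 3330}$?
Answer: $- \frac{36309600000}{177009300000361} - \frac{186960 i \sqrt{13}}{2301120900004693} \approx -0.00020513 - 2.9294 \cdot 10^{-10} i$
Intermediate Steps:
$G = 19 i \sqrt{13}$ ($G = \sqrt{-4693} = 19 i \sqrt{13} \approx 68.505 i$)
$c = 9 + \frac{19 i \sqrt{13}}{9840} \approx 9.0 + 0.0069619 i$
$A{\left(b \right)} = \left(-80 + b\right) \left(60 + b\right)$
$\frac{1}{c + A{\left(H{\left(6,-4 \right)} \right)}} = \frac{1}{\left(9 + \frac{19 i \sqrt{13}}{9840}\right) - \left(4920 - 36\right)} = \frac{1}{\left(9 + \frac{19 i \sqrt{13}}{9840}\right) - 4884} = \frac{1}{-4875 + \frac{19 i \sqrt{13}}{9840}}$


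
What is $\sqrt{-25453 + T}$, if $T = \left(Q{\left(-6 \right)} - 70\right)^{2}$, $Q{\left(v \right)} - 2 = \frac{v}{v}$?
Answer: $2 i \sqrt{5241} \approx 144.79 i$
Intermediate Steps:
$Q{\left(v \right)} = 3$ ($Q{\left(v \right)} = 2 + \frac{v}{v} = 2 + 1 = 3$)
$T = 4489$ ($T = \left(3 - 70\right)^{2} = \left(-67\right)^{2} = 4489$)
$\sqrt{-25453 + T} = \sqrt{-25453 + 4489} = \sqrt{-20964} = 2 i \sqrt{5241}$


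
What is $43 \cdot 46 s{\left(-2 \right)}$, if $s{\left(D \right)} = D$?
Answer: $-3956$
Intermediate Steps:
$43 \cdot 46 s{\left(-2 \right)} = 43 \cdot 46 \left(-2\right) = 1978 \left(-2\right) = -3956$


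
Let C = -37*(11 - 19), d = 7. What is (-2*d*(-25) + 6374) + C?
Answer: 7020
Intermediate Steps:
C = 296 (C = -37*(-8) = 296)
(-2*d*(-25) + 6374) + C = (-2*7*(-25) + 6374) + 296 = (-14*(-25) + 6374) + 296 = (350 + 6374) + 296 = 6724 + 296 = 7020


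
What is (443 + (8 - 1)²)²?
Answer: 242064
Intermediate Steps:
(443 + (8 - 1)²)² = (443 + 7²)² = (443 + 49)² = 492² = 242064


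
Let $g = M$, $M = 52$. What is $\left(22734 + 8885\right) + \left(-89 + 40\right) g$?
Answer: $29071$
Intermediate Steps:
$g = 52$
$\left(22734 + 8885\right) + \left(-89 + 40\right) g = \left(22734 + 8885\right) + \left(-89 + 40\right) 52 = 31619 - 2548 = 29071$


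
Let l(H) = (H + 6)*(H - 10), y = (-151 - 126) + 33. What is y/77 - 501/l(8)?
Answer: 4535/308 ≈ 14.724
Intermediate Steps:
y = -244 (y = -277 + 33 = -244)
l(H) = (-10 + H)*(6 + H) (l(H) = (6 + H)*(-10 + H) = (-10 + H)*(6 + H))
y/77 - 501/l(8) = -244/77 - 501/(-60 + 8**2 - 4*8) = -244*1/77 - 501/(-60 + 64 - 32) = -244/77 - 501/(-28) = -244/77 - 501*(-1/28) = -244/77 + 501/28 = 4535/308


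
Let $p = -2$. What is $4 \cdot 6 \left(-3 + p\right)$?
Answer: $-120$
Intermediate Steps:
$4 \cdot 6 \left(-3 + p\right) = 4 \cdot 6 \left(-3 - 2\right) = 24 \left(-5\right) = -120$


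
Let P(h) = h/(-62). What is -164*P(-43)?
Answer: -3526/31 ≈ -113.74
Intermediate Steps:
P(h) = -h/62 (P(h) = h*(-1/62) = -h/62)
-164*P(-43) = -(-82)*(-43)/31 = -164*43/62 = -3526/31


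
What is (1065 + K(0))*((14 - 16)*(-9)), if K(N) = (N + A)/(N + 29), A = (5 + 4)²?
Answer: 557388/29 ≈ 19220.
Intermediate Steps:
A = 81 (A = 9² = 81)
K(N) = (81 + N)/(29 + N) (K(N) = (N + 81)/(N + 29) = (81 + N)/(29 + N))
(1065 + K(0))*((14 - 16)*(-9)) = (1065 + (81 + 0)/(29 + 0))*((14 - 16)*(-9)) = (1065 + 81/29)*(-2*(-9)) = (1065 + (1/29)*81)*18 = (1065 + 81/29)*18 = (30966/29)*18 = 557388/29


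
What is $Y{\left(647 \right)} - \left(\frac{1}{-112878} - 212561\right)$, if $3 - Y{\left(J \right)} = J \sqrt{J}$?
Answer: $\frac{23993799193}{112878} - 647 \sqrt{647} \approx 1.9611 \cdot 10^{5}$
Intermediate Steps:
$Y{\left(J \right)} = 3 - J^{\frac{3}{2}}$ ($Y{\left(J \right)} = 3 - J \sqrt{J} = 3 - J^{\frac{3}{2}}$)
$Y{\left(647 \right)} - \left(\frac{1}{-112878} - 212561\right) = \left(3 - 647^{\frac{3}{2}}\right) - \left(\frac{1}{-112878} - 212561\right) = \left(3 - 647 \sqrt{647}\right) - \left(- \frac{1}{112878} - 212561\right) = \left(3 - 647 \sqrt{647}\right) - - \frac{23993460559}{112878} = \left(3 - 647 \sqrt{647}\right) + \frac{23993460559}{112878} = \frac{23993799193}{112878} - 647 \sqrt{647}$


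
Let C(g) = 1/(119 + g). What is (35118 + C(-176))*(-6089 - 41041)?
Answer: -31447099750/19 ≈ -1.6551e+9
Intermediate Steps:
(35118 + C(-176))*(-6089 - 41041) = (35118 + 1/(119 - 176))*(-6089 - 41041) = (35118 + 1/(-57))*(-47130) = (35118 - 1/57)*(-47130) = (2001725/57)*(-47130) = -31447099750/19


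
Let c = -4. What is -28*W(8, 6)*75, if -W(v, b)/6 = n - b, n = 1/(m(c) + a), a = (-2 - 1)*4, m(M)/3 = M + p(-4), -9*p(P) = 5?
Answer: -837000/11 ≈ -76091.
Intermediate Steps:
p(P) = -5/9 (p(P) = -1/9*5 = -5/9)
m(M) = -5/3 + 3*M (m(M) = 3*(M - 5/9) = 3*(-5/9 + M) = -5/3 + 3*M)
a = -12 (a = -3*4 = -12)
n = -3/77 (n = 1/((-5/3 + 3*(-4)) - 12) = 1/((-5/3 - 12) - 12) = 1/(-41/3 - 12) = 1/(-77/3) = -3/77 ≈ -0.038961)
W(v, b) = 18/77 + 6*b (W(v, b) = -6*(-3/77 - b) = 18/77 + 6*b)
-28*W(8, 6)*75 = -28*(18/77 + 6*6)*75 = -28*(18/77 + 36)*75 = -28*2790/77*75 = -11160/11*75 = -837000/11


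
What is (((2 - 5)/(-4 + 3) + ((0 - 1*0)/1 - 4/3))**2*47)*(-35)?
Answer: -41125/9 ≈ -4569.4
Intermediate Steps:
(((2 - 5)/(-4 + 3) + ((0 - 1*0)/1 - 4/3))**2*47)*(-35) = ((-3/(-1) + ((0 + 0)*1 - 4*1/3))**2*47)*(-35) = ((-3*(-1) + (0*1 - 4/3))**2*47)*(-35) = ((3 + (0 - 4/3))**2*47)*(-35) = ((3 - 4/3)**2*47)*(-35) = ((5/3)**2*47)*(-35) = ((25/9)*47)*(-35) = (1175/9)*(-35) = -41125/9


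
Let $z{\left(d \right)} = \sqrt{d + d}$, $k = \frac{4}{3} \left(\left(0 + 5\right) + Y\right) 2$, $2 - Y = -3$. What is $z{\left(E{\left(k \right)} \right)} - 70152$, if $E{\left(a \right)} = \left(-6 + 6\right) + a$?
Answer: $-70152 + \frac{4 \sqrt{30}}{3} \approx -70145.0$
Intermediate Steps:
$Y = 5$ ($Y = 2 - -3 = 2 + 3 = 5$)
$k = \frac{80}{3}$ ($k = \frac{4}{3} \left(\left(0 + 5\right) + 5\right) 2 = 4 \cdot \frac{1}{3} \left(5 + 5\right) 2 = \frac{4}{3} \cdot 10 \cdot 2 = \frac{40}{3} \cdot 2 = \frac{80}{3} \approx 26.667$)
$E{\left(a \right)} = a$ ($E{\left(a \right)} = 0 + a = a$)
$z{\left(d \right)} = \sqrt{2} \sqrt{d}$ ($z{\left(d \right)} = \sqrt{2 d} = \sqrt{2} \sqrt{d}$)
$z{\left(E{\left(k \right)} \right)} - 70152 = \sqrt{2} \sqrt{\frac{80}{3}} - 70152 = \sqrt{2} \frac{4 \sqrt{15}}{3} - 70152 = \frac{4 \sqrt{30}}{3} - 70152 = -70152 + \frac{4 \sqrt{30}}{3}$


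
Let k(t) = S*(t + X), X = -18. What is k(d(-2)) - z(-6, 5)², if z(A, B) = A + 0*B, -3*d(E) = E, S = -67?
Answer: 3376/3 ≈ 1125.3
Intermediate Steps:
d(E) = -E/3
k(t) = 1206 - 67*t (k(t) = -67*(t - 18) = -67*(-18 + t) = 1206 - 67*t)
z(A, B) = A (z(A, B) = A + 0 = A)
k(d(-2)) - z(-6, 5)² = (1206 - (-67)*(-2)/3) - 1*(-6)² = (1206 - 67*⅔) - 1*36 = (1206 - 134/3) - 36 = 3484/3 - 36 = 3376/3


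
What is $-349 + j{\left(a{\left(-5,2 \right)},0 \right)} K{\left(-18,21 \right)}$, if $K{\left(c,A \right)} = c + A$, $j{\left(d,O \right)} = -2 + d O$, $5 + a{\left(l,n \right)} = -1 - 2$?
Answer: $-355$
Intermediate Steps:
$a{\left(l,n \right)} = -8$ ($a{\left(l,n \right)} = -5 - 3 = -8$)
$j{\left(d,O \right)} = -2 + O d$
$K{\left(c,A \right)} = A + c$
$-349 + j{\left(a{\left(-5,2 \right)},0 \right)} K{\left(-18,21 \right)} = -349 + \left(-2 + 0 \left(-8\right)\right) \left(21 - 18\right) = -349 + \left(-2 + 0\right) 3 = -349 - 6 = -355$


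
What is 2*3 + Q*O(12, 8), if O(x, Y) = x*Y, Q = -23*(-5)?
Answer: 11046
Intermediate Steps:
Q = 115
O(x, Y) = Y*x
2*3 + Q*O(12, 8) = 2*3 + 115*(8*12) = 6 + 115*96 = 6 + 11040 = 11046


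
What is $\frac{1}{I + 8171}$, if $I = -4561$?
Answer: $\frac{1}{3610} \approx 0.00027701$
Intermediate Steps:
$\frac{1}{I + 8171} = \frac{1}{-4561 + 8171} = \frac{1}{3610}$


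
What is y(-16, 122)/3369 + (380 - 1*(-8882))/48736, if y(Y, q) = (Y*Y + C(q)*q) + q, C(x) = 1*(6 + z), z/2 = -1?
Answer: 36704527/82095792 ≈ 0.44709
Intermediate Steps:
z = -2 (z = 2*(-1) = -2)
C(x) = 4 (C(x) = 1*(6 - 2) = 1*4 = 4)
y(Y, q) = Y² + 5*q (y(Y, q) = (Y*Y + 4*q) + q = (Y² + 4*q) + q = Y² + 5*q)
y(-16, 122)/3369 + (380 - 1*(-8882))/48736 = ((-16)² + 5*122)/3369 + (380 - 1*(-8882))/48736 = (256 + 610)*(1/3369) + (380 + 8882)*(1/48736) = 866*(1/3369) + 9262*(1/48736) = 866/3369 + 4631/24368 = 36704527/82095792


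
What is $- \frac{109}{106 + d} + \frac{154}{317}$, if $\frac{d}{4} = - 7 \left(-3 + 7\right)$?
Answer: $\frac{35477}{1902} \approx 18.652$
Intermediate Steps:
$d = -112$ ($d = 4 \left(- 7 \left(-3 + 7\right)\right) = 4 \left(\left(-7\right) 4\right) = 4 \left(-28\right) = -112$)
$- \frac{109}{106 + d} + \frac{154}{317} = - \frac{109}{106 - 112} + \frac{154}{317} = - \frac{109}{-6} + 154 \cdot \frac{1}{317} = \left(-109\right) \left(- \frac{1}{6}\right) + \frac{154}{317} = \frac{109}{6} + \frac{154}{317} = \frac{35477}{1902}$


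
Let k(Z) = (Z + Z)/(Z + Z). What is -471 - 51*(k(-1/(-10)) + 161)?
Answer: -8733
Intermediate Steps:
k(Z) = 1 (k(Z) = (2*Z)/((2*Z)) = (2*Z)*(1/(2*Z)) = 1)
-471 - 51*(k(-1/(-10)) + 161) = -471 - 51*(1 + 161) = -471 - 51*162 = -471 - 8262 = -8733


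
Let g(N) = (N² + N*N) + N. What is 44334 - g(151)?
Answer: -1419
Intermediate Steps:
g(N) = N + 2*N² (g(N) = (N² + N²) + N = 2*N² + N = N + 2*N²)
44334 - g(151) = 44334 - 151*(1 + 2*151) = 44334 - 151*(1 + 302) = 44334 - 151*303 = 44334 - 1*45753 = 44334 - 45753 = -1419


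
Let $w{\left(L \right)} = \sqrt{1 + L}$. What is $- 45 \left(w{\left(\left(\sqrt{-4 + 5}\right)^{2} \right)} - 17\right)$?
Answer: $765 - 45 \sqrt{2} \approx 701.36$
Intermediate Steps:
$- 45 \left(w{\left(\left(\sqrt{-4 + 5}\right)^{2} \right)} - 17\right) = - 45 \left(\sqrt{1 + \left(\sqrt{-4 + 5}\right)^{2}} - 17\right) = - 45 \left(\sqrt{1 + \left(\sqrt{1}\right)^{2}} - 17\right) = - 45 \left(\sqrt{1 + 1^{2}} - 17\right) = - 45 \left(\sqrt{1 + 1} - 17\right) = - 45 \left(\sqrt{2} - 17\right) = - 45 \left(-17 + \sqrt{2}\right) = 765 - 45 \sqrt{2}$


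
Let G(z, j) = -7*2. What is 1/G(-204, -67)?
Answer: -1/14 ≈ -0.071429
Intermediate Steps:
G(z, j) = -14
1/G(-204, -67) = 1/(-14) = -1/14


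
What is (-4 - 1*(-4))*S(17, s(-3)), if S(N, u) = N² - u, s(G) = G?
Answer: 0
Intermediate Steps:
(-4 - 1*(-4))*S(17, s(-3)) = (-4 - 1*(-4))*(17² - 1*(-3)) = (-4 + 4)*(289 + 3) = 0*292 = 0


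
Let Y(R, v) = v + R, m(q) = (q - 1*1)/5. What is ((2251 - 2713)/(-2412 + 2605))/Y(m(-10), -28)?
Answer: 2310/29143 ≈ 0.079264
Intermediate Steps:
m(q) = -⅕ + q/5 (m(q) = (q - 1)*(⅕) = (-1 + q)*(⅕) = -⅕ + q/5)
Y(R, v) = R + v
((2251 - 2713)/(-2412 + 2605))/Y(m(-10), -28) = ((2251 - 2713)/(-2412 + 2605))/((-⅕ + (⅕)*(-10)) - 28) = (-462/193)/((-⅕ - 2) - 28) = (-462*1/193)/(-11/5 - 28) = -462/(193*(-151/5)) = -462/193*(-5/151) = 2310/29143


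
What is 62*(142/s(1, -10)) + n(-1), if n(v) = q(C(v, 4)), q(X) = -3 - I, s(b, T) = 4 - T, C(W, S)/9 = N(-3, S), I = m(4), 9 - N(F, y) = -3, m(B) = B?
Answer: 4353/7 ≈ 621.86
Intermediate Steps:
N(F, y) = 12 (N(F, y) = 9 - 1*(-3) = 9 + 3 = 12)
I = 4
C(W, S) = 108 (C(W, S) = 9*12 = 108)
q(X) = -7 (q(X) = -3 - 1*4 = -3 - 4 = -7)
n(v) = -7
62*(142/s(1, -10)) + n(-1) = 62*(142/(4 - 1*(-10))) - 7 = 62*(142/(4 + 10)) - 7 = 62*(142/14) - 7 = 62*(142*(1/14)) - 7 = 62*(71/7) - 7 = 4402/7 - 7 = 4353/7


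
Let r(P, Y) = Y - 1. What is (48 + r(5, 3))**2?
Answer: 2500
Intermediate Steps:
r(P, Y) = -1 + Y
(48 + r(5, 3))**2 = (48 + (-1 + 3))**2 = (48 + 2)**2 = 50**2 = 2500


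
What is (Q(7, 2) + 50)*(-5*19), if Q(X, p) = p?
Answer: -4940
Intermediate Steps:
(Q(7, 2) + 50)*(-5*19) = (2 + 50)*(-5*19) = 52*(-95) = -4940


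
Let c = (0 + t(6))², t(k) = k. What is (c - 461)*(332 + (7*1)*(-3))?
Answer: -132175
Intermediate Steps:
c = 36 (c = (0 + 6)² = 6² = 36)
(c - 461)*(332 + (7*1)*(-3)) = (36 - 461)*(332 + (7*1)*(-3)) = -425*(332 + 7*(-3)) = -425*(332 - 21) = -425*311 = -132175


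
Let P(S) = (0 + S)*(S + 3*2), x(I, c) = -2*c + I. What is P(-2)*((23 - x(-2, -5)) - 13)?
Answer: -16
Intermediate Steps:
x(I, c) = I - 2*c
P(S) = S*(6 + S) (P(S) = S*(S + 6) = S*(6 + S))
P(-2)*((23 - x(-2, -5)) - 13) = (-2*(6 - 2))*((23 - (-2 - 2*(-5))) - 13) = (-2*4)*((23 - (-2 + 10)) - 13) = -8*((23 - 1*8) - 13) = -8*((23 - 8) - 13) = -8*(15 - 13) = -8*2 = -16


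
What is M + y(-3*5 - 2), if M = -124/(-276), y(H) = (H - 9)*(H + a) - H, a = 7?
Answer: 19144/69 ≈ 277.45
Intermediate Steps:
y(H) = -H + (-9 + H)*(7 + H) (y(H) = (H - 9)*(H + 7) - H = (-9 + H)*(7 + H) - H = -H + (-9 + H)*(7 + H))
M = 31/69 (M = -124*(-1/276) = 31/69 ≈ 0.44928)
M + y(-3*5 - 2) = 31/69 + (-63 + (-3*5 - 2)² - 3*(-3*5 - 2)) = 31/69 + (-63 + (-15 - 2)² - 3*(-15 - 2)) = 31/69 + (-63 + (-17)² - 3*(-17)) = 31/69 + (-63 + 289 + 51) = 31/69 + 277 = 19144/69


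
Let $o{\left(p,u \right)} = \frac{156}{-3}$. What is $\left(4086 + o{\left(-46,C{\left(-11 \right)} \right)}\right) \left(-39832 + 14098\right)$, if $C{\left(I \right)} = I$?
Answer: $-103810956$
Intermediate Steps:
$o{\left(p,u \right)} = -52$ ($o{\left(p,u \right)} = 156 \left(- \frac{1}{3}\right) = -52$)
$\left(4086 + o{\left(-46,C{\left(-11 \right)} \right)}\right) \left(-39832 + 14098\right) = \left(4086 - 52\right) \left(-39832 + 14098\right) = 4034 \left(-25734\right) = -103810956$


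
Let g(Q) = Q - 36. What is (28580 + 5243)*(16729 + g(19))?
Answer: 565249976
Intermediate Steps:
g(Q) = -36 + Q
(28580 + 5243)*(16729 + g(19)) = (28580 + 5243)*(16729 + (-36 + 19)) = 33823*(16729 - 17) = 33823*16712 = 565249976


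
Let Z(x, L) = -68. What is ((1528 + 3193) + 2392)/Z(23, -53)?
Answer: -7113/68 ≈ -104.60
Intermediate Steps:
((1528 + 3193) + 2392)/Z(23, -53) = ((1528 + 3193) + 2392)/(-68) = (4721 + 2392)*(-1/68) = 7113*(-1/68) = -7113/68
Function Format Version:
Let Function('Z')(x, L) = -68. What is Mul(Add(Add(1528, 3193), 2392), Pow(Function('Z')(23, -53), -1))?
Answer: Rational(-7113, 68) ≈ -104.60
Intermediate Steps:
Mul(Add(Add(1528, 3193), 2392), Pow(Function('Z')(23, -53), -1)) = Mul(Add(Add(1528, 3193), 2392), Pow(-68, -1)) = Mul(Add(4721, 2392), Rational(-1, 68)) = Mul(7113, Rational(-1, 68)) = Rational(-7113, 68)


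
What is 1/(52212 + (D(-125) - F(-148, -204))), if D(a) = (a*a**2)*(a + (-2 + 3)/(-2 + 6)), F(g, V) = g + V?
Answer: 4/974819631 ≈ 4.1033e-9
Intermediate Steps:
F(g, V) = V + g
D(a) = a**3*(1/4 + a) (D(a) = a**3*(a + 1/4) = a**3*(1/4 + a))
1/(52212 + (D(-125) - F(-148, -204))) = 1/(52212 + ((-125)**3*(1/4 - 125) - (-204 - 148))) = 1/(52212 + (-1953125*(-499/4) - 1*(-352))) = 1/(52212 + (974609375/4 + 352)) = 1/(52212 + 974610783/4) = 1/(974819631/4) = 4/974819631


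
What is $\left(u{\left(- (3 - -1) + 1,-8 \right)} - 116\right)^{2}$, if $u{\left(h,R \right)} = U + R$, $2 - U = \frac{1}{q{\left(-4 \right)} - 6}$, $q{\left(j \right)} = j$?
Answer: $\frac{1485961}{100} \approx 14860.0$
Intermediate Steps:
$U = \frac{21}{10}$ ($U = 2 - \frac{1}{-4 - 6} = 2 - \frac{1}{-10} = 2 - - \frac{1}{10} = 2 + \frac{1}{10} = \frac{21}{10} \approx 2.1$)
$u{\left(h,R \right)} = \frac{21}{10} + R$
$\left(u{\left(- (3 - -1) + 1,-8 \right)} - 116\right)^{2} = \left(\left(\frac{21}{10} - 8\right) - 116\right)^{2} = \left(- \frac{59}{10} - 116\right)^{2} = \left(- \frac{1219}{10}\right)^{2} = \frac{1485961}{100}$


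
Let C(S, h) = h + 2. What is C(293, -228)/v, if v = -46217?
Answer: 2/409 ≈ 0.0048900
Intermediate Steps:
C(S, h) = 2 + h
C(293, -228)/v = (2 - 228)/(-46217) = -226*(-1/46217) = 2/409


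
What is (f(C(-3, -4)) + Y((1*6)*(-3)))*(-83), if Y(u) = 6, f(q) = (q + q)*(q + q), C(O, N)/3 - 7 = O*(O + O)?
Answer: -1867998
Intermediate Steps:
C(O, N) = 21 + 6*O**2 (C(O, N) = 21 + 3*(O*(O + O)) = 21 + 3*(O*(2*O)) = 21 + 3*(2*O**2) = 21 + 6*O**2)
f(q) = 4*q**2 (f(q) = (2*q)*(2*q) = 4*q**2)
(f(C(-3, -4)) + Y((1*6)*(-3)))*(-83) = (4*(21 + 6*(-3)**2)**2 + 6)*(-83) = (4*(21 + 6*9)**2 + 6)*(-83) = (4*(21 + 54)**2 + 6)*(-83) = (4*75**2 + 6)*(-83) = (4*5625 + 6)*(-83) = (22500 + 6)*(-83) = 22506*(-83) = -1867998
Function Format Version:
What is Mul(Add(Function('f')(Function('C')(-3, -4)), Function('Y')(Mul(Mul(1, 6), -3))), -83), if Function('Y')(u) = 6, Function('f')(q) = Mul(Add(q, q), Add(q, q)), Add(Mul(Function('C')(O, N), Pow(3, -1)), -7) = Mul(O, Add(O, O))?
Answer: -1867998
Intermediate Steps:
Function('C')(O, N) = Add(21, Mul(6, Pow(O, 2))) (Function('C')(O, N) = Add(21, Mul(3, Mul(O, Add(O, O)))) = Add(21, Mul(3, Mul(O, Mul(2, O)))) = Add(21, Mul(3, Mul(2, Pow(O, 2)))) = Add(21, Mul(6, Pow(O, 2))))
Function('f')(q) = Mul(4, Pow(q, 2)) (Function('f')(q) = Mul(Mul(2, q), Mul(2, q)) = Mul(4, Pow(q, 2)))
Mul(Add(Function('f')(Function('C')(-3, -4)), Function('Y')(Mul(Mul(1, 6), -3))), -83) = Mul(Add(Mul(4, Pow(Add(21, Mul(6, Pow(-3, 2))), 2)), 6), -83) = Mul(Add(Mul(4, Pow(Add(21, Mul(6, 9)), 2)), 6), -83) = Mul(Add(Mul(4, Pow(Add(21, 54), 2)), 6), -83) = Mul(Add(Mul(4, Pow(75, 2)), 6), -83) = Mul(Add(Mul(4, 5625), 6), -83) = Mul(Add(22500, 6), -83) = Mul(22506, -83) = -1867998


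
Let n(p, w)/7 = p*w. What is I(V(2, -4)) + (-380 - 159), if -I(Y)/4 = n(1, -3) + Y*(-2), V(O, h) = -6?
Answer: -503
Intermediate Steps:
n(p, w) = 7*p*w (n(p, w) = 7*(p*w) = 7*p*w)
I(Y) = 84 + 8*Y (I(Y) = -4*(7*1*(-3) + Y*(-2)) = -4*(-21 - 2*Y) = 84 + 8*Y)
I(V(2, -4)) + (-380 - 159) = (84 + 8*(-6)) + (-380 - 159) = (84 - 48) - 539 = 36 - 539 = -503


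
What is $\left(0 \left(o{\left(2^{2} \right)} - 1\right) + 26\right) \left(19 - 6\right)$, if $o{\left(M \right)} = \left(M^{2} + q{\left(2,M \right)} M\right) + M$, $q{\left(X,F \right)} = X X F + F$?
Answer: $338$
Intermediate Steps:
$q{\left(X,F \right)} = F + F X^{2}$ ($q{\left(X,F \right)} = X^{2} F + F = F X^{2} + F = F + F X^{2}$)
$o{\left(M \right)} = M + 6 M^{2}$ ($o{\left(M \right)} = \left(M^{2} + M \left(1 + 2^{2}\right) M\right) + M = \left(M^{2} + M \left(1 + 4\right) M\right) + M = \left(M^{2} + M 5 M\right) + M = \left(M^{2} + 5 M M\right) + M = \left(M^{2} + 5 M^{2}\right) + M = 6 M^{2} + M = M + 6 M^{2}$)
$\left(0 \left(o{\left(2^{2} \right)} - 1\right) + 26\right) \left(19 - 6\right) = \left(0 \left(2^{2} \left(1 + 6 \cdot 2^{2}\right) - 1\right) + 26\right) \left(19 - 6\right) = \left(0 \left(4 \left(1 + 6 \cdot 4\right) - 1\right) + 26\right) \left(19 - 6\right) = \left(0 \left(4 \left(1 + 24\right) - 1\right) + 26\right) 13 = \left(0 \left(4 \cdot 25 - 1\right) + 26\right) 13 = \left(0 \left(100 - 1\right) + 26\right) 13 = \left(0 \cdot 99 + 26\right) 13 = \left(0 + 26\right) 13 = 26 \cdot 13 = 338$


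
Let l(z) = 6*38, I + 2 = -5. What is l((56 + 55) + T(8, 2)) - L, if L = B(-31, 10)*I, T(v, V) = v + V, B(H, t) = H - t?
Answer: -59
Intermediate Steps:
I = -7 (I = -2 - 5 = -7)
T(v, V) = V + v
l(z) = 228
L = 287 (L = (-31 - 1*10)*(-7) = (-31 - 10)*(-7) = -41*(-7) = 287)
l((56 + 55) + T(8, 2)) - L = 228 - 1*287 = 228 - 287 = -59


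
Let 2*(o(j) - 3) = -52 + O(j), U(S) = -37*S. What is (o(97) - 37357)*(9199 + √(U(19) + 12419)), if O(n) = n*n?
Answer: -601163849/2 - 65351*√2929 ≈ -3.0412e+8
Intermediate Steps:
O(n) = n²
o(j) = -23 + j²/2 (o(j) = 3 + (-52 + j²)/2 = 3 + (-26 + j²/2) = -23 + j²/2)
(o(97) - 37357)*(9199 + √(U(19) + 12419)) = ((-23 + (½)*97²) - 37357)*(9199 + √(-37*19 + 12419)) = ((-23 + (½)*9409) - 37357)*(9199 + √(-703 + 12419)) = ((-23 + 9409/2) - 37357)*(9199 + √11716) = (9363/2 - 37357)*(9199 + 2*√2929) = -65351*(9199 + 2*√2929)/2 = -601163849/2 - 65351*√2929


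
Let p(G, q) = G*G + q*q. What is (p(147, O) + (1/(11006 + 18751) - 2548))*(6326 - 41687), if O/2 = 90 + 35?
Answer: -28607174861586/9919 ≈ -2.8841e+9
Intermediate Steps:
O = 250 (O = 2*(90 + 35) = 2*125 = 250)
p(G, q) = G² + q²
(p(147, O) + (1/(11006 + 18751) - 2548))*(6326 - 41687) = ((147² + 250²) + (1/(11006 + 18751) - 2548))*(6326 - 41687) = ((21609 + 62500) + (1/29757 - 2548))*(-35361) = (84109 + (1/29757 - 2548))*(-35361) = (84109 - 75820835/29757)*(-35361) = (2427010678/29757)*(-35361) = -28607174861586/9919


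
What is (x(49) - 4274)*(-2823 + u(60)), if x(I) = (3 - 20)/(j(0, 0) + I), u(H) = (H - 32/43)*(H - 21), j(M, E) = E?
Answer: 4611306531/2107 ≈ 2.1886e+6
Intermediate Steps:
u(H) = (-21 + H)*(-32/43 + H) (u(H) = (H - 32*1/43)*(-21 + H) = (H - 32/43)*(-21 + H) = (-32/43 + H)*(-21 + H) = (-21 + H)*(-32/43 + H))
x(I) = -17/I (x(I) = (3 - 20)/(0 + I) = -17/I)
(x(49) - 4274)*(-2823 + u(60)) = (-17/49 - 4274)*(-2823 + (672/43 + 60² - 935/43*60)) = (-17*1/49 - 4274)*(-2823 + (672/43 + 3600 - 56100/43)) = (-17/49 - 4274)*(-2823 + 99372/43) = -209443/49*(-22017/43) = 4611306531/2107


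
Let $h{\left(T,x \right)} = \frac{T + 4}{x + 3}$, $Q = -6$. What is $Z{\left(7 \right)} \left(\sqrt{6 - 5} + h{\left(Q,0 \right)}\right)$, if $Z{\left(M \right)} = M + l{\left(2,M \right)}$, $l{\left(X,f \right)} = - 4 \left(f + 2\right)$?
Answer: $- \frac{29}{3} \approx -9.6667$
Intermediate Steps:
$l{\left(X,f \right)} = -8 - 4 f$ ($l{\left(X,f \right)} = - 4 \left(2 + f\right) = -8 - 4 f$)
$Z{\left(M \right)} = -8 - 3 M$ ($Z{\left(M \right)} = M - \left(8 + 4 M\right) = -8 - 3 M$)
$h{\left(T,x \right)} = \frac{4 + T}{3 + x}$
$Z{\left(7 \right)} \left(\sqrt{6 - 5} + h{\left(Q,0 \right)}\right) = \left(-8 - 21\right) \left(\sqrt{6 - 5} + \frac{4 - 6}{3 + 0}\right) = \left(-8 - 21\right) \left(\sqrt{1} + \frac{1}{3} \left(-2\right)\right) = - 29 \left(1 + \frac{1}{3} \left(-2\right)\right) = - 29 \left(1 - \frac{2}{3}\right) = \left(-29\right) \frac{1}{3} = - \frac{29}{3}$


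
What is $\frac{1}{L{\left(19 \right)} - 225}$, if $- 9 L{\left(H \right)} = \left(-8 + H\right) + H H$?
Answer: $- \frac{3}{799} \approx -0.0037547$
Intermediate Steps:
$L{\left(H \right)} = \frac{8}{9} - \frac{H}{9} - \frac{H^{2}}{9}$ ($L{\left(H \right)} = - \frac{\left(-8 + H\right) + H H}{9} = - \frac{\left(-8 + H\right) + H^{2}}{9} = - \frac{-8 + H + H^{2}}{9} = \frac{8}{9} - \frac{H}{9} - \frac{H^{2}}{9}$)
$\frac{1}{L{\left(19 \right)} - 225} = \frac{1}{\left(\frac{8}{9} - \frac{19}{9} - \frac{19^{2}}{9}\right) - 225} = \frac{1}{\left(\frac{8}{9} - \frac{19}{9} - \frac{361}{9}\right) - 225} = \frac{1}{- \frac{124}{3} - 225} = \frac{1}{- \frac{799}{3}} = - \frac{3}{799}$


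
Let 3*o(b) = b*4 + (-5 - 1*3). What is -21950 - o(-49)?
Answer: -21882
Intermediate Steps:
o(b) = -8/3 + 4*b/3 (o(b) = (b*4 + (-5 - 1*3))/3 = (4*b + (-5 - 3))/3 = (4*b - 8)/3 = (-8 + 4*b)/3 = -8/3 + 4*b/3)
-21950 - o(-49) = -21950 - (-8/3 + (4/3)*(-49)) = -21950 - (-8/3 - 196/3) = -21950 - 1*(-68) = -21950 + 68 = -21882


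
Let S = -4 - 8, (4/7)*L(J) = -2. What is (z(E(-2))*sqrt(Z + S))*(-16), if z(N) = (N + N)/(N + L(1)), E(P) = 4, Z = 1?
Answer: -256*I*sqrt(11) ≈ -849.06*I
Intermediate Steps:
L(J) = -7/2 (L(J) = (7/4)*(-2) = -7/2)
S = -12
z(N) = 2*N/(-7/2 + N) (z(N) = (N + N)/(N - 7/2) = (2*N)/(-7/2 + N) = 2*N/(-7/2 + N))
(z(E(-2))*sqrt(Z + S))*(-16) = ((4*4/(-7 + 2*4))*sqrt(1 - 12))*(-16) = ((4*4/(-7 + 8))*sqrt(-11))*(-16) = ((4*4/1)*(I*sqrt(11)))*(-16) = ((4*4*1)*(I*sqrt(11)))*(-16) = (16*(I*sqrt(11)))*(-16) = (16*I*sqrt(11))*(-16) = -256*I*sqrt(11)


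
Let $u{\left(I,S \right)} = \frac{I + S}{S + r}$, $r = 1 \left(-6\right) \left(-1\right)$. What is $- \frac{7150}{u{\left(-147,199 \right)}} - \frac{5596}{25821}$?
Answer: $- \frac{1455670067}{51642} \approx -28188.0$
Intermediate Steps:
$r = 6$ ($r = \left(-6\right) \left(-1\right) = 6$)
$u{\left(I,S \right)} = \frac{I + S}{6 + S}$ ($u{\left(I,S \right)} = \frac{I + S}{S + 6} = \frac{I + S}{6 + S}$)
$- \frac{7150}{u{\left(-147,199 \right)}} - \frac{5596}{25821} = - \frac{7150}{\frac{1}{6 + 199} \left(-147 + 199\right)} - \frac{5596}{25821} = - \frac{7150}{\frac{1}{205} \cdot 52} - \frac{5596}{25821} = - \frac{7150}{\frac{52}{205}} - \frac{5596}{25821} = \left(-7150\right) \frac{205}{52} - \frac{5596}{25821} = - \frac{56375}{2} - \frac{5596}{25821} = - \frac{1455670067}{51642}$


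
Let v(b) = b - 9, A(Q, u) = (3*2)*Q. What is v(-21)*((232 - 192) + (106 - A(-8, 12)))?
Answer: -5820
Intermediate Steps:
A(Q, u) = 6*Q
v(b) = -9 + b
v(-21)*((232 - 192) + (106 - A(-8, 12))) = (-9 - 21)*((232 - 192) + (106 - 6*(-8))) = -30*(40 + (106 - 1*(-48))) = -30*(40 + (106 + 48)) = -30*(40 + 154) = -30*194 = -5820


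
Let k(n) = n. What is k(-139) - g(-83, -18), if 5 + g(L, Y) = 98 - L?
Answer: -315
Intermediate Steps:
g(L, Y) = 93 - L (g(L, Y) = -5 + (98 - L) = 93 - L)
k(-139) - g(-83, -18) = -139 - (93 - 1*(-83)) = -139 - (93 + 83) = -139 - 1*176 = -139 - 176 = -315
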